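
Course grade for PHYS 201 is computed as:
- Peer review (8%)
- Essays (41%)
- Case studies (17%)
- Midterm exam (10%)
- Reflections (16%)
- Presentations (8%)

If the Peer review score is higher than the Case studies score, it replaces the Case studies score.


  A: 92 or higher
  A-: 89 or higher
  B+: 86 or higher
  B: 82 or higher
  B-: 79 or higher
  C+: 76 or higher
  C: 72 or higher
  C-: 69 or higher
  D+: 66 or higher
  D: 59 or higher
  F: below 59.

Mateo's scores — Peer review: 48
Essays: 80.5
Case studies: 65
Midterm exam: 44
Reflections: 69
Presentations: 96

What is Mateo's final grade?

Peer review (48) ≤ Case studies (65), so Case studies stays at 65.
Weighted total:
  Peer review 48 × 0.08 = 3.84
  Essays 80.5 × 0.41 = 33.005
  Case studies 65 × 0.17 = 11.05
  Midterm exam 44 × 0.1 = 4.4
  Reflections 69 × 0.16 = 11.04
  Presentations 96 × 0.08 = 7.68
Sum = 71.015
71.015 is ≥ 69 and < 72 → C-

C-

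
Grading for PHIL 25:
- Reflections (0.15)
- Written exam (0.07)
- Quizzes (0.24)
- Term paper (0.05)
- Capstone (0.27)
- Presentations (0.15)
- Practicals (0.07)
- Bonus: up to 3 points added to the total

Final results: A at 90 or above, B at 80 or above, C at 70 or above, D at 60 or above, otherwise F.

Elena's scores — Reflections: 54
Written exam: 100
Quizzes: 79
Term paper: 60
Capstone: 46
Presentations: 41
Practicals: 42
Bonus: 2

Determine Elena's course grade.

Weighted total:
  Reflections 54 × 0.15 = 8.1
  Written exam 100 × 0.07 = 7
  Quizzes 79 × 0.24 = 18.96
  Term paper 60 × 0.05 = 3
  Capstone 46 × 0.27 = 12.42
  Presentations 41 × 0.15 = 6.15
  Practicals 42 × 0.07 = 2.94
Sum = 58.57
Bonus: 58.57 + 2 = 60.57
60.57 is ≥ 60 and < 70 → D

D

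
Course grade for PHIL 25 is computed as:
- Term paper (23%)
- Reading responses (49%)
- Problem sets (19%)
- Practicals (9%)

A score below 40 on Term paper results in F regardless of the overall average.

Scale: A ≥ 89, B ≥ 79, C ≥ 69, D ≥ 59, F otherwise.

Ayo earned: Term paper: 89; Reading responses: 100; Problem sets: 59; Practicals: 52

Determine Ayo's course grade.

B

Term paper score 89 ≥ 40: minimum met.
Weighted total:
  Term paper 89 × 0.23 = 20.47
  Reading responses 100 × 0.49 = 49
  Problem sets 59 × 0.19 = 11.21
  Practicals 52 × 0.09 = 4.68
Sum = 85.36
85.36 is ≥ 79 and < 89 → B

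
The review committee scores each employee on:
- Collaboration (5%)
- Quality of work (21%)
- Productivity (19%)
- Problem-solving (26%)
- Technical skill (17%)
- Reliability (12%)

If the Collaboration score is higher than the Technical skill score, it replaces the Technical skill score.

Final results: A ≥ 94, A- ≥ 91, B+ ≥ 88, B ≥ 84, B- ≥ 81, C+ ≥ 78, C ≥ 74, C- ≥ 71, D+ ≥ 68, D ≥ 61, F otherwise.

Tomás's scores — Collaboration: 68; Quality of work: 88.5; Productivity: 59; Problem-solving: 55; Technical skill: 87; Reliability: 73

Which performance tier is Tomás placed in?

Collaboration (68) ≤ Technical skill (87), so Technical skill stays at 87.
Weighted total:
  Collaboration 68 × 0.05 = 3.4
  Quality of work 88.5 × 0.21 = 18.585
  Productivity 59 × 0.19 = 11.21
  Problem-solving 55 × 0.26 = 14.3
  Technical skill 87 × 0.17 = 14.79
  Reliability 73 × 0.12 = 8.76
Sum = 71.045
71.045 is ≥ 71 and < 74 → C-

C-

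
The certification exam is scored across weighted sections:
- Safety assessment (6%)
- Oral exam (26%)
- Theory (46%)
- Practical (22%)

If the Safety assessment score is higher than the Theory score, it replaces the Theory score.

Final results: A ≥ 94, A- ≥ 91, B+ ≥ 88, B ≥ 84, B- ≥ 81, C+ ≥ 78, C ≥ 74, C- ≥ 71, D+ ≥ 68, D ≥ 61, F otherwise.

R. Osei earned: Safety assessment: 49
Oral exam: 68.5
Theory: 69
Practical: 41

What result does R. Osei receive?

D

Safety assessment (49) ≤ Theory (69), so Theory stays at 69.
Weighted total:
  Safety assessment 49 × 0.06 = 2.94
  Oral exam 68.5 × 0.26 = 17.81
  Theory 69 × 0.46 = 31.74
  Practical 41 × 0.22 = 9.02
Sum = 61.51
61.51 is ≥ 61 and < 68 → D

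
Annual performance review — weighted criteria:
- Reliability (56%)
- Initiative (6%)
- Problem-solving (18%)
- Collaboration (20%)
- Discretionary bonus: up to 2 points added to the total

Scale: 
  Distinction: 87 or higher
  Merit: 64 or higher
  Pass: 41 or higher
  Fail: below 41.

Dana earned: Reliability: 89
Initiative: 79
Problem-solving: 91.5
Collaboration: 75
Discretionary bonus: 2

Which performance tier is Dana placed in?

Weighted total:
  Reliability 89 × 0.56 = 49.84
  Initiative 79 × 0.06 = 4.74
  Problem-solving 91.5 × 0.18 = 16.47
  Collaboration 75 × 0.2 = 15
Sum = 86.05
Discretionary bonus: 86.05 + 2 = 88.05
88.05 ≥ 87 → Distinction

Distinction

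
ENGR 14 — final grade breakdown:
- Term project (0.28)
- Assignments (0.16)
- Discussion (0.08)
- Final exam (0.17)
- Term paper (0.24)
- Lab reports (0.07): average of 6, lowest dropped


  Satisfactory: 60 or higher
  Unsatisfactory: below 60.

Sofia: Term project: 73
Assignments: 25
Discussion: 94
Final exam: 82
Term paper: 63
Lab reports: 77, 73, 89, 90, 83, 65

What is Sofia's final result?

Lab reports: drop 65 → average of remaining 5 = 412/5 = 82.4
Weighted total:
  Term project 73 × 0.28 = 20.44
  Assignments 25 × 0.16 = 4
  Discussion 94 × 0.08 = 7.52
  Final exam 82 × 0.17 = 13.94
  Term paper 63 × 0.24 = 15.12
  Lab reports 82.4 × 0.07 = 5.768
Sum = 66.788
66.788 ≥ 60 → Satisfactory

Satisfactory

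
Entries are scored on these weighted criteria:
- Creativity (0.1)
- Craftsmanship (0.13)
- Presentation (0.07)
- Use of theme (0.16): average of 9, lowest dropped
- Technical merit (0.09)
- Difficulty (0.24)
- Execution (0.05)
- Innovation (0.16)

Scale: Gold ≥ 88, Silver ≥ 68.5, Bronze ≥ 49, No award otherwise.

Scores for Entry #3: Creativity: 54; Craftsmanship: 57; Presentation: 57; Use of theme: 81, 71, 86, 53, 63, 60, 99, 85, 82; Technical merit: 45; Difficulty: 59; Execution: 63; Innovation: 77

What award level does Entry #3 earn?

Bronze

Use of theme: drop 53 → average of remaining 8 = 627/8 = 78.375
Weighted total:
  Creativity 54 × 0.1 = 5.4
  Craftsmanship 57 × 0.13 = 7.41
  Presentation 57 × 0.07 = 3.99
  Use of theme 78.375 × 0.16 = 12.54
  Technical merit 45 × 0.09 = 4.05
  Difficulty 59 × 0.24 = 14.16
  Execution 63 × 0.05 = 3.15
  Innovation 77 × 0.16 = 12.32
Sum = 63.02
63.02 is ≥ 49 and < 68.5 → Bronze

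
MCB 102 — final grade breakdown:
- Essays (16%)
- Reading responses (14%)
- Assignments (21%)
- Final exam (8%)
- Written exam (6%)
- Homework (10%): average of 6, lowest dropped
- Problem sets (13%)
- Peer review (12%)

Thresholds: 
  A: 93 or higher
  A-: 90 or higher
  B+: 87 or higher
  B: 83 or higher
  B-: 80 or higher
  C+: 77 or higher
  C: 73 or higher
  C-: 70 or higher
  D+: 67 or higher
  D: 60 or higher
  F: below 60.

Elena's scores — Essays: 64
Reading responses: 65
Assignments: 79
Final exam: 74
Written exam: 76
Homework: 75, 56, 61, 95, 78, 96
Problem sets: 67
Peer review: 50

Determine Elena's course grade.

D+

Homework: drop 56 → average of remaining 5 = 405/5 = 81
Weighted total:
  Essays 64 × 0.16 = 10.24
  Reading responses 65 × 0.14 = 9.1
  Assignments 79 × 0.21 = 16.59
  Final exam 74 × 0.08 = 5.92
  Written exam 76 × 0.06 = 4.56
  Homework 81 × 0.1 = 8.1
  Problem sets 67 × 0.13 = 8.71
  Peer review 50 × 0.12 = 6
Sum = 69.22
69.22 is ≥ 67 and < 70 → D+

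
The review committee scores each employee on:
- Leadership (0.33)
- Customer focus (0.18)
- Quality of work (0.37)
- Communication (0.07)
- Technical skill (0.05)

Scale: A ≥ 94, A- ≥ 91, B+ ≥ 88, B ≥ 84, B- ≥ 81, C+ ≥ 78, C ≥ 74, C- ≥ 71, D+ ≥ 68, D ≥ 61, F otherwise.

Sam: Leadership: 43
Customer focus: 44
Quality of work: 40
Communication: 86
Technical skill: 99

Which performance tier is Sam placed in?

F

Weighted total:
  Leadership 43 × 0.33 = 14.19
  Customer focus 44 × 0.18 = 7.92
  Quality of work 40 × 0.37 = 14.8
  Communication 86 × 0.07 = 6.02
  Technical skill 99 × 0.05 = 4.95
Sum = 47.88
47.88 < 61 → F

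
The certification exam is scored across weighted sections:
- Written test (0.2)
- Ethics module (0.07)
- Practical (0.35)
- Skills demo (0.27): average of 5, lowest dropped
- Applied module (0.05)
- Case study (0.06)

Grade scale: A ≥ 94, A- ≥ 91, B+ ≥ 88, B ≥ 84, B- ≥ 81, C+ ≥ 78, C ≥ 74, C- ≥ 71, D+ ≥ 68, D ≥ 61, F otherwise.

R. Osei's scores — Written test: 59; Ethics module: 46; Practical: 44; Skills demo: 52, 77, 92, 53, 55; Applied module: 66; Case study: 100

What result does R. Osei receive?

Skills demo: drop 52 → average of remaining 4 = 277/4 = 69.25
Weighted total:
  Written test 59 × 0.2 = 11.8
  Ethics module 46 × 0.07 = 3.22
  Practical 44 × 0.35 = 15.4
  Skills demo 69.25 × 0.27 = 18.6975
  Applied module 66 × 0.05 = 3.3
  Case study 100 × 0.06 = 6
Sum = 58.4175
58.4175 < 61 → F

F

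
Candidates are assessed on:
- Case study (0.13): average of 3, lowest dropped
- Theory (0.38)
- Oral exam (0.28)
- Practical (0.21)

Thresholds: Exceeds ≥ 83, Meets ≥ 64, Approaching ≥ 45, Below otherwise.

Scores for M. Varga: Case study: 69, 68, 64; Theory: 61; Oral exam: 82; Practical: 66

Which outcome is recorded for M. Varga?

Meets

Case study: drop 64 → average of remaining 2 = 137/2 = 68.5
Weighted total:
  Case study 68.5 × 0.13 = 8.905
  Theory 61 × 0.38 = 23.18
  Oral exam 82 × 0.28 = 22.96
  Practical 66 × 0.21 = 13.86
Sum = 68.905
68.905 is ≥ 64 and < 83 → Meets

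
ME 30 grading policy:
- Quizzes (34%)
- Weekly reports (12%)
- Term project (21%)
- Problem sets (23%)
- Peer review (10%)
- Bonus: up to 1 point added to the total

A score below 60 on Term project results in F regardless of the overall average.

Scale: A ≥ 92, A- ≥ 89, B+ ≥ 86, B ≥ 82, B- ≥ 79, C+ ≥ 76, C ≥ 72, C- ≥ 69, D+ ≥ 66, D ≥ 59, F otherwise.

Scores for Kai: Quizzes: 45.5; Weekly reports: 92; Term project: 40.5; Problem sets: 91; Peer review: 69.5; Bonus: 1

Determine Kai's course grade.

F

Term project score 40.5 < 60: minimum not met.
Weighted total:
  Quizzes 45.5 × 0.34 = 15.47
  Weekly reports 92 × 0.12 = 11.04
  Term project 40.5 × 0.21 = 8.505
  Problem sets 91 × 0.23 = 20.93
  Peer review 69.5 × 0.1 = 6.95
Sum = 62.895
Bonus: 62.895 + 1 = 63.895
Because the Term project minimum was not met, the result is F.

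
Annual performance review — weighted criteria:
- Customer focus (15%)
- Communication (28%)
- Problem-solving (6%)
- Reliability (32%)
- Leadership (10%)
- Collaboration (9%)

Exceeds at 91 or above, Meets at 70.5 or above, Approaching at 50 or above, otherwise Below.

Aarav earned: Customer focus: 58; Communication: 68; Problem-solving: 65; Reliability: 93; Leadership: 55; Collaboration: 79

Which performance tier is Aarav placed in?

Meets

Weighted total:
  Customer focus 58 × 0.15 = 8.7
  Communication 68 × 0.28 = 19.04
  Problem-solving 65 × 0.06 = 3.9
  Reliability 93 × 0.32 = 29.76
  Leadership 55 × 0.1 = 5.5
  Collaboration 79 × 0.09 = 7.11
Sum = 74.01
74.01 is ≥ 70.5 and < 91 → Meets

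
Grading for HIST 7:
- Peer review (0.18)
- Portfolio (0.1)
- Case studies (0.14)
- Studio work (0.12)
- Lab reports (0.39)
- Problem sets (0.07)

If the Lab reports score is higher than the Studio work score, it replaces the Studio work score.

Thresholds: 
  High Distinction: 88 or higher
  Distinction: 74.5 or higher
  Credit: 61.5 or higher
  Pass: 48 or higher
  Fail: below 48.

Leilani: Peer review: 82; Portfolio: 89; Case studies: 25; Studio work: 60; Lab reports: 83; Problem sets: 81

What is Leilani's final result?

Distinction

Lab reports (83) > Studio work (60), so Studio work counts as 83.
Weighted total:
  Peer review 82 × 0.18 = 14.76
  Portfolio 89 × 0.1 = 8.9
  Case studies 25 × 0.14 = 3.5
  Studio work 83 × 0.12 = 9.96
  Lab reports 83 × 0.39 = 32.37
  Problem sets 81 × 0.07 = 5.67
Sum = 75.16
75.16 is ≥ 74.5 and < 88 → Distinction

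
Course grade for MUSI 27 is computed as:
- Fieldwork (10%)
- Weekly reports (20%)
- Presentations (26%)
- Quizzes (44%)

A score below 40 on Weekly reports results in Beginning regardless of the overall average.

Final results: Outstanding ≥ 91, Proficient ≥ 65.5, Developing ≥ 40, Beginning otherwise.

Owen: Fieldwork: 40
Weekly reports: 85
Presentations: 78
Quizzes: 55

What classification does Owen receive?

Weekly reports score 85 ≥ 40: minimum met.
Weighted total:
  Fieldwork 40 × 0.1 = 4
  Weekly reports 85 × 0.2 = 17
  Presentations 78 × 0.26 = 20.28
  Quizzes 55 × 0.44 = 24.2
Sum = 65.48
65.48 is ≥ 40 and < 65.5 → Developing

Developing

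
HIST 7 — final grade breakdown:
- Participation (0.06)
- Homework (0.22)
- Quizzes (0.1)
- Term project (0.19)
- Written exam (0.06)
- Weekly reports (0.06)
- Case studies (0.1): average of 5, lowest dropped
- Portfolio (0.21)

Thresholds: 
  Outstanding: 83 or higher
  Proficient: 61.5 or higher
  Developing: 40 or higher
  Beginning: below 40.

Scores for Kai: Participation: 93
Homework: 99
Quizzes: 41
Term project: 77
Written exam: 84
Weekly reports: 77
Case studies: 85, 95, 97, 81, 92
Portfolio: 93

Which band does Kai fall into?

Case studies: drop 81 → average of remaining 4 = 369/4 = 92.25
Weighted total:
  Participation 93 × 0.06 = 5.58
  Homework 99 × 0.22 = 21.78
  Quizzes 41 × 0.1 = 4.1
  Term project 77 × 0.19 = 14.63
  Written exam 84 × 0.06 = 5.04
  Weekly reports 77 × 0.06 = 4.62
  Case studies 92.25 × 0.1 = 9.225
  Portfolio 93 × 0.21 = 19.53
Sum = 84.505
84.505 ≥ 83 → Outstanding

Outstanding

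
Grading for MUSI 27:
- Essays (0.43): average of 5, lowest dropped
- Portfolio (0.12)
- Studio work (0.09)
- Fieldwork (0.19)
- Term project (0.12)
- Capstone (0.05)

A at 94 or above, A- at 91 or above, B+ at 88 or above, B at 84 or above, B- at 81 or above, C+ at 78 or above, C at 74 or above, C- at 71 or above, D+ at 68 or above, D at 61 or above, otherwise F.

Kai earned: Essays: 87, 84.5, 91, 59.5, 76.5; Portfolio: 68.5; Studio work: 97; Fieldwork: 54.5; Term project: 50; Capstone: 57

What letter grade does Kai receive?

C-

Essays: drop 59.5 → average of remaining 4 = 339/4 = 84.75
Weighted total:
  Essays 84.75 × 0.43 = 36.4425
  Portfolio 68.5 × 0.12 = 8.22
  Studio work 97 × 0.09 = 8.73
  Fieldwork 54.5 × 0.19 = 10.355
  Term project 50 × 0.12 = 6
  Capstone 57 × 0.05 = 2.85
Sum = 72.5975
72.5975 is ≥ 71 and < 74 → C-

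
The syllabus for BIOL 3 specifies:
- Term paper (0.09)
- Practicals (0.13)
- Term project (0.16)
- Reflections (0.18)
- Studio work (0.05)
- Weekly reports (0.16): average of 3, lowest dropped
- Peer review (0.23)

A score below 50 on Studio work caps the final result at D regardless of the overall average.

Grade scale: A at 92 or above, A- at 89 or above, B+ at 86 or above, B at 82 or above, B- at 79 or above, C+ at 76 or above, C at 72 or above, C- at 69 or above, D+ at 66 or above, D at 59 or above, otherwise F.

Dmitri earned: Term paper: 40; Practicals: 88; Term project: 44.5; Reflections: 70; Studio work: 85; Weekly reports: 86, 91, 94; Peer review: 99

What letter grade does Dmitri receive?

C+

Weekly reports: drop 86 → average of remaining 2 = 185/2 = 92.5
Studio work score 85 ≥ 50: minimum met.
Weighted total:
  Term paper 40 × 0.09 = 3.6
  Practicals 88 × 0.13 = 11.44
  Term project 44.5 × 0.16 = 7.12
  Reflections 70 × 0.18 = 12.6
  Studio work 85 × 0.05 = 4.25
  Weekly reports 92.5 × 0.16 = 14.8
  Peer review 99 × 0.23 = 22.77
Sum = 76.58
76.58 is ≥ 76 and < 79 → C+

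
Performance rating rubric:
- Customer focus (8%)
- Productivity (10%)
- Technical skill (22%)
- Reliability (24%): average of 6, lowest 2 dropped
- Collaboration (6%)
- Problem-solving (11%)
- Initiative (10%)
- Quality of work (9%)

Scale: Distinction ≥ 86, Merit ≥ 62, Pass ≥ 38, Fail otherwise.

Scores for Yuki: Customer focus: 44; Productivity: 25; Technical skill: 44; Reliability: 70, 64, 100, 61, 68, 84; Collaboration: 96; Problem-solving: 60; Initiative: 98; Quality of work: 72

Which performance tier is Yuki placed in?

Reliability: drop 61, 64 → average of remaining 4 = 322/4 = 80.5
Weighted total:
  Customer focus 44 × 0.08 = 3.52
  Productivity 25 × 0.1 = 2.5
  Technical skill 44 × 0.22 = 9.68
  Reliability 80.5 × 0.24 = 19.32
  Collaboration 96 × 0.06 = 5.76
  Problem-solving 60 × 0.11 = 6.6
  Initiative 98 × 0.1 = 9.8
  Quality of work 72 × 0.09 = 6.48
Sum = 63.66
63.66 is ≥ 62 and < 86 → Merit

Merit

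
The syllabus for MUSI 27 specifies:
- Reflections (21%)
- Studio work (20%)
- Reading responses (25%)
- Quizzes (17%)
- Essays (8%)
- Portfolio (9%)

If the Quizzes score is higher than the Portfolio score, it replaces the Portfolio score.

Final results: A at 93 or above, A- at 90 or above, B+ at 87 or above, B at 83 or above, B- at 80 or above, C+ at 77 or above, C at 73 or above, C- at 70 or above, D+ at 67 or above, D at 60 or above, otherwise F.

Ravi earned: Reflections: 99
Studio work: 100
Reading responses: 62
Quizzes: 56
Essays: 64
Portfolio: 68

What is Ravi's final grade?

C+

Quizzes (56) ≤ Portfolio (68), so Portfolio stays at 68.
Weighted total:
  Reflections 99 × 0.21 = 20.79
  Studio work 100 × 0.2 = 20
  Reading responses 62 × 0.25 = 15.5
  Quizzes 56 × 0.17 = 9.52
  Essays 64 × 0.08 = 5.12
  Portfolio 68 × 0.09 = 6.12
Sum = 77.05
77.05 is ≥ 77 and < 80 → C+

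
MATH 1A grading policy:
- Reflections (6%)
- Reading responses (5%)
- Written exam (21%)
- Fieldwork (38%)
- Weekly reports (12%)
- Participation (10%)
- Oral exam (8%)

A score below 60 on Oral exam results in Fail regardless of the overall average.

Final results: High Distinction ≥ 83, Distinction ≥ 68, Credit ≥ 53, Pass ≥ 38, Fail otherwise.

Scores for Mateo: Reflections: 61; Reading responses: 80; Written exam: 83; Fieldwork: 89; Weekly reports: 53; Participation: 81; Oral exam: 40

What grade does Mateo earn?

Oral exam score 40 < 60: minimum not met.
Weighted total:
  Reflections 61 × 0.06 = 3.66
  Reading responses 80 × 0.05 = 4
  Written exam 83 × 0.21 = 17.43
  Fieldwork 89 × 0.38 = 33.82
  Weekly reports 53 × 0.12 = 6.36
  Participation 81 × 0.1 = 8.1
  Oral exam 40 × 0.08 = 3.2
Sum = 76.57
Because the Oral exam minimum was not met, the result is Fail.

Fail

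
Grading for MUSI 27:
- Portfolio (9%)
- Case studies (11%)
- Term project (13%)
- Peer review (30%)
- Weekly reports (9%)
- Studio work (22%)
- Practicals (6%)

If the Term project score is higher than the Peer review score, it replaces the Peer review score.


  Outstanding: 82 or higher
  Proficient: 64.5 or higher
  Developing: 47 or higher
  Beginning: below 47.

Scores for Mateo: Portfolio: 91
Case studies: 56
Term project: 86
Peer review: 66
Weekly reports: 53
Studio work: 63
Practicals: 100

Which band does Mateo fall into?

Proficient

Term project (86) > Peer review (66), so Peer review counts as 86.
Weighted total:
  Portfolio 91 × 0.09 = 8.19
  Case studies 56 × 0.11 = 6.16
  Term project 86 × 0.13 = 11.18
  Peer review 86 × 0.3 = 25.8
  Weekly reports 53 × 0.09 = 4.77
  Studio work 63 × 0.22 = 13.86
  Practicals 100 × 0.06 = 6
Sum = 75.96
75.96 is ≥ 64.5 and < 82 → Proficient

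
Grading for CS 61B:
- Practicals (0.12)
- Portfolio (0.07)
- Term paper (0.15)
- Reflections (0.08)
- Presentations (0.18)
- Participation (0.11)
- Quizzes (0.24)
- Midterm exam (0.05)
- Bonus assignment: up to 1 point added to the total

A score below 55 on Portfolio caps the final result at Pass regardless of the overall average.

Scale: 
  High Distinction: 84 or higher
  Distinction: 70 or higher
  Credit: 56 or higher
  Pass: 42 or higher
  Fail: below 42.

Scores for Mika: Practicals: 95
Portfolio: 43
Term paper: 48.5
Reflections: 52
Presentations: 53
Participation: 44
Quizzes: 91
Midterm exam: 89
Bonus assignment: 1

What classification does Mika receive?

Portfolio score 43 < 55: minimum not met.
Weighted total:
  Practicals 95 × 0.12 = 11.4
  Portfolio 43 × 0.07 = 3.01
  Term paper 48.5 × 0.15 = 7.275
  Reflections 52 × 0.08 = 4.16
  Presentations 53 × 0.18 = 9.54
  Participation 44 × 0.11 = 4.84
  Quizzes 91 × 0.24 = 21.84
  Midterm exam 89 × 0.05 = 4.45
Sum = 66.515
Bonus assignment: 66.515 + 1 = 67.515
67.515 would be Credit; cap at Pass applies → Pass.

Pass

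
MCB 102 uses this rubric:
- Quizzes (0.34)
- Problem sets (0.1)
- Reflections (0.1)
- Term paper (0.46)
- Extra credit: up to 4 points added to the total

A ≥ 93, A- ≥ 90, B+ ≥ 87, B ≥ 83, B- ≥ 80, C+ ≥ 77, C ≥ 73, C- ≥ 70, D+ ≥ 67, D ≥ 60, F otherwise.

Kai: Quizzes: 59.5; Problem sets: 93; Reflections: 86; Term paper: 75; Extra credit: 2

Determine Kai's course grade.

C

Weighted total:
  Quizzes 59.5 × 0.34 = 20.23
  Problem sets 93 × 0.1 = 9.3
  Reflections 86 × 0.1 = 8.6
  Term paper 75 × 0.46 = 34.5
Sum = 72.63
Extra credit: 72.63 + 2 = 74.63
74.63 is ≥ 73 and < 77 → C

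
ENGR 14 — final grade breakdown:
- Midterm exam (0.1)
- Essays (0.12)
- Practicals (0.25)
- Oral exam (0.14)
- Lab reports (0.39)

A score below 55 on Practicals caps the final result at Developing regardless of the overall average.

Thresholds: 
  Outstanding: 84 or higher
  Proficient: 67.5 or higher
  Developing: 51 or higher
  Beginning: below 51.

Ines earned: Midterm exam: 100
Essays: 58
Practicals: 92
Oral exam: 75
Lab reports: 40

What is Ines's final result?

Practicals score 92 ≥ 55: minimum met.
Weighted total:
  Midterm exam 100 × 0.1 = 10
  Essays 58 × 0.12 = 6.96
  Practicals 92 × 0.25 = 23
  Oral exam 75 × 0.14 = 10.5
  Lab reports 40 × 0.39 = 15.6
Sum = 66.06
66.06 is ≥ 51 and < 67.5 → Developing

Developing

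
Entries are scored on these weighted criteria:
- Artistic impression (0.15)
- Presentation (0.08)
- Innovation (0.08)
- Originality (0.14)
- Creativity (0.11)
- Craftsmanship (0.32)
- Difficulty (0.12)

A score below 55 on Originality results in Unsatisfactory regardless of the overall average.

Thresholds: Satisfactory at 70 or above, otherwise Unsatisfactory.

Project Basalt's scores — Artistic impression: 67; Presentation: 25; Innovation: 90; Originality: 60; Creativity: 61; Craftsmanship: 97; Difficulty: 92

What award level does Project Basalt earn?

Originality score 60 ≥ 55: minimum met.
Weighted total:
  Artistic impression 67 × 0.15 = 10.05
  Presentation 25 × 0.08 = 2
  Innovation 90 × 0.08 = 7.2
  Originality 60 × 0.14 = 8.4
  Creativity 61 × 0.11 = 6.71
  Craftsmanship 97 × 0.32 = 31.04
  Difficulty 92 × 0.12 = 11.04
Sum = 76.44
76.44 ≥ 70 → Satisfactory

Satisfactory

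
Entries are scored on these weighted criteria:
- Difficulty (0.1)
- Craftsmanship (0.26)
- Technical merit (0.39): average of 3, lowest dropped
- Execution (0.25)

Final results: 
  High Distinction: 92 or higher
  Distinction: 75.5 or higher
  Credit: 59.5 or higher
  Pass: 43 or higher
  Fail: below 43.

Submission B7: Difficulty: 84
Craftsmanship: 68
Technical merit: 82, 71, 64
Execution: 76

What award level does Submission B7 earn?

Technical merit: drop 64 → average of remaining 2 = 153/2 = 76.5
Weighted total:
  Difficulty 84 × 0.1 = 8.4
  Craftsmanship 68 × 0.26 = 17.68
  Technical merit 76.5 × 0.39 = 29.835
  Execution 76 × 0.25 = 19
Sum = 74.915
74.915 is ≥ 59.5 and < 75.5 → Credit

Credit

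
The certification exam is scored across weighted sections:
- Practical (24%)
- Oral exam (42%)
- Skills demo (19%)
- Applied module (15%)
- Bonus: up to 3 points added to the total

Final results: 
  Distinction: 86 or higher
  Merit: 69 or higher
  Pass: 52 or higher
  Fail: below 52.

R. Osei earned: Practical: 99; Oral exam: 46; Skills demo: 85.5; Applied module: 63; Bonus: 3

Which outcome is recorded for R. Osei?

Weighted total:
  Practical 99 × 0.24 = 23.76
  Oral exam 46 × 0.42 = 19.32
  Skills demo 85.5 × 0.19 = 16.245
  Applied module 63 × 0.15 = 9.45
Sum = 68.775
Bonus: 68.775 + 3 = 71.775
71.775 is ≥ 69 and < 86 → Merit

Merit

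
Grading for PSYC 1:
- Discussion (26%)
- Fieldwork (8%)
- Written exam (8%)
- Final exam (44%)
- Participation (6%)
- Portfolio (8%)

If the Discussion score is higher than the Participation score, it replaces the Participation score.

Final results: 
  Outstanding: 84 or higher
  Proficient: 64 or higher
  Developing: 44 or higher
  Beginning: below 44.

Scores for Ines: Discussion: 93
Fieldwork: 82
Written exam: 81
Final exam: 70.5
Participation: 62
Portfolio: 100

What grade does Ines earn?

Proficient

Discussion (93) > Participation (62), so Participation counts as 93.
Weighted total:
  Discussion 93 × 0.26 = 24.18
  Fieldwork 82 × 0.08 = 6.56
  Written exam 81 × 0.08 = 6.48
  Final exam 70.5 × 0.44 = 31.02
  Participation 93 × 0.06 = 5.58
  Portfolio 100 × 0.08 = 8
Sum = 81.82
81.82 is ≥ 64 and < 84 → Proficient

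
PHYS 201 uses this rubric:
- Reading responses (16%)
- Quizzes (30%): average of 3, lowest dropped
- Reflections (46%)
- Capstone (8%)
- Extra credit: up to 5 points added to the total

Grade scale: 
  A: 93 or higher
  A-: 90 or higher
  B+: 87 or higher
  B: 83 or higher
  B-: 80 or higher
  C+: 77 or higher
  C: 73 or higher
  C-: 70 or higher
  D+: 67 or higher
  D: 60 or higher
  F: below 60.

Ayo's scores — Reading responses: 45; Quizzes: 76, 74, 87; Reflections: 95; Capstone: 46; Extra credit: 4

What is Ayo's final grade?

B

Quizzes: drop 74 → average of remaining 2 = 163/2 = 81.5
Weighted total:
  Reading responses 45 × 0.16 = 7.2
  Quizzes 81.5 × 0.3 = 24.45
  Reflections 95 × 0.46 = 43.7
  Capstone 46 × 0.08 = 3.68
Sum = 79.03
Extra credit: 79.03 + 4 = 83.03
83.03 is ≥ 83 and < 87 → B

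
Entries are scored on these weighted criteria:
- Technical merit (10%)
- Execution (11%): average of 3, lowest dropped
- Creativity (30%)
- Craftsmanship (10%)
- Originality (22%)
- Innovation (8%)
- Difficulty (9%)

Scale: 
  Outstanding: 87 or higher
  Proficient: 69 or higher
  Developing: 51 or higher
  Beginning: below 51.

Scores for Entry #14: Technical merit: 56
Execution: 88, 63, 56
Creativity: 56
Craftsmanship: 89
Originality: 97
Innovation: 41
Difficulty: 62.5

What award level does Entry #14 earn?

Proficient

Execution: drop 56 → average of remaining 2 = 151/2 = 75.5
Weighted total:
  Technical merit 56 × 0.1 = 5.6
  Execution 75.5 × 0.11 = 8.305
  Creativity 56 × 0.3 = 16.8
  Craftsmanship 89 × 0.1 = 8.9
  Originality 97 × 0.22 = 21.34
  Innovation 41 × 0.08 = 3.28
  Difficulty 62.5 × 0.09 = 5.625
Sum = 69.85
69.85 is ≥ 69 and < 87 → Proficient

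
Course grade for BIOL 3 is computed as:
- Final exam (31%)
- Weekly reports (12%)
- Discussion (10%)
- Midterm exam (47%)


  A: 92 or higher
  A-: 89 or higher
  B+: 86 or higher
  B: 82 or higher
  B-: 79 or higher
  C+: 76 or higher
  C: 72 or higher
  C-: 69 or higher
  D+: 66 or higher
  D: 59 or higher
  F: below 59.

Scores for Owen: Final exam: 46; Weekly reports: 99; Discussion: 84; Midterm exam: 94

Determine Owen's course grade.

C+

Weighted total:
  Final exam 46 × 0.31 = 14.26
  Weekly reports 99 × 0.12 = 11.88
  Discussion 84 × 0.1 = 8.4
  Midterm exam 94 × 0.47 = 44.18
Sum = 78.72
78.72 is ≥ 76 and < 79 → C+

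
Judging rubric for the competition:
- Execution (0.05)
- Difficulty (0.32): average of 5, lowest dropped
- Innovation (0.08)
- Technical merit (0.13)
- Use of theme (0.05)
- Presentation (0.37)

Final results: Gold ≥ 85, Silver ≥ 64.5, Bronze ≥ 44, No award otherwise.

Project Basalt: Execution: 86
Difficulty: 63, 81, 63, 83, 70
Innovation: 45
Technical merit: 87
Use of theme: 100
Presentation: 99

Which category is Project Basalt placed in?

Difficulty: drop 63 → average of remaining 4 = 297/4 = 74.25
Weighted total:
  Execution 86 × 0.05 = 4.3
  Difficulty 74.25 × 0.32 = 23.76
  Innovation 45 × 0.08 = 3.6
  Technical merit 87 × 0.13 = 11.31
  Use of theme 100 × 0.05 = 5
  Presentation 99 × 0.37 = 36.63
Sum = 84.6
84.6 is ≥ 64.5 and < 85 → Silver

Silver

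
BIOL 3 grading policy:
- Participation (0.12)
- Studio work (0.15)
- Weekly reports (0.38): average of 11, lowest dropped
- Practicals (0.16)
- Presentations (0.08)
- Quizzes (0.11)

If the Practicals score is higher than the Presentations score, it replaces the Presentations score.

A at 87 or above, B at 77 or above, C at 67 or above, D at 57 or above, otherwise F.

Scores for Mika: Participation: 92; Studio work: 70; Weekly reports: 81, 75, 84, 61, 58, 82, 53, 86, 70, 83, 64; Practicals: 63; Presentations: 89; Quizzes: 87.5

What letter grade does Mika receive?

Weekly reports: drop 53 → average of remaining 10 = 744/10 = 74.4
Practicals (63) ≤ Presentations (89), so Presentations stays at 89.
Weighted total:
  Participation 92 × 0.12 = 11.04
  Studio work 70 × 0.15 = 10.5
  Weekly reports 74.4 × 0.38 = 28.272
  Practicals 63 × 0.16 = 10.08
  Presentations 89 × 0.08 = 7.12
  Quizzes 87.5 × 0.11 = 9.625
Sum = 76.637
76.637 is ≥ 67 and < 77 → C

C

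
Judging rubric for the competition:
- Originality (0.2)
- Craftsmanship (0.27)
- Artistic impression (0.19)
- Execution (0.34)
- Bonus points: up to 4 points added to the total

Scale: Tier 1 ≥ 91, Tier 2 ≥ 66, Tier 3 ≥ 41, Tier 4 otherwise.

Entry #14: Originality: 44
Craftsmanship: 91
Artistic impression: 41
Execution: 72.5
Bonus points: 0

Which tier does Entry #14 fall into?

Weighted total:
  Originality 44 × 0.2 = 8.8
  Craftsmanship 91 × 0.27 = 24.57
  Artistic impression 41 × 0.19 = 7.79
  Execution 72.5 × 0.34 = 24.65
Sum = 65.81
Bonus points: 65.81 + 0 = 65.81
65.81 is ≥ 41 and < 66 → Tier 3

Tier 3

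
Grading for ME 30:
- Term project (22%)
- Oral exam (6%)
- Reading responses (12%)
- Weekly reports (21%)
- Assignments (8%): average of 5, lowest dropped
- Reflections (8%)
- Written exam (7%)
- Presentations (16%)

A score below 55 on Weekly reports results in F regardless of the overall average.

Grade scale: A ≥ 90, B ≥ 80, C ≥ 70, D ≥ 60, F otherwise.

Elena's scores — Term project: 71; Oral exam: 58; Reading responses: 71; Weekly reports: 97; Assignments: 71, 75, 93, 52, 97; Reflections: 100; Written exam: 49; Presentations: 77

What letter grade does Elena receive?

C

Assignments: drop 52 → average of remaining 4 = 336/4 = 84
Weekly reports score 97 ≥ 55: minimum met.
Weighted total:
  Term project 71 × 0.22 = 15.62
  Oral exam 58 × 0.06 = 3.48
  Reading responses 71 × 0.12 = 8.52
  Weekly reports 97 × 0.21 = 20.37
  Assignments 84 × 0.08 = 6.72
  Reflections 100 × 0.08 = 8
  Written exam 49 × 0.07 = 3.43
  Presentations 77 × 0.16 = 12.32
Sum = 78.46
78.46 is ≥ 70 and < 80 → C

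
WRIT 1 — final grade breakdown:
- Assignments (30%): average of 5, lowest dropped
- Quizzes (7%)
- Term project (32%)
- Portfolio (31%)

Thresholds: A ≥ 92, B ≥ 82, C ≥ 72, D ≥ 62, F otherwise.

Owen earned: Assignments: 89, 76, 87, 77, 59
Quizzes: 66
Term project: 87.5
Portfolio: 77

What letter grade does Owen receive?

C

Assignments: drop 59 → average of remaining 4 = 329/4 = 82.25
Weighted total:
  Assignments 82.25 × 0.3 = 24.675
  Quizzes 66 × 0.07 = 4.62
  Term project 87.5 × 0.32 = 28
  Portfolio 77 × 0.31 = 23.87
Sum = 81.165
81.165 is ≥ 72 and < 82 → C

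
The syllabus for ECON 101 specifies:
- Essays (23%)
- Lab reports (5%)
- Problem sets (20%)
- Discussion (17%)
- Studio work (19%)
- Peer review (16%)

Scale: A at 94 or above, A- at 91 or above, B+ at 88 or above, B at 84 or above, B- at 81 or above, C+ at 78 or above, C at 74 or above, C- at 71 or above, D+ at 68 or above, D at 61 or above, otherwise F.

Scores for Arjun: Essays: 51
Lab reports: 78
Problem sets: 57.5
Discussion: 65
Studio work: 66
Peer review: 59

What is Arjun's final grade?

Weighted total:
  Essays 51 × 0.23 = 11.73
  Lab reports 78 × 0.05 = 3.9
  Problem sets 57.5 × 0.2 = 11.5
  Discussion 65 × 0.17 = 11.05
  Studio work 66 × 0.19 = 12.54
  Peer review 59 × 0.16 = 9.44
Sum = 60.16
60.16 < 61 → F

F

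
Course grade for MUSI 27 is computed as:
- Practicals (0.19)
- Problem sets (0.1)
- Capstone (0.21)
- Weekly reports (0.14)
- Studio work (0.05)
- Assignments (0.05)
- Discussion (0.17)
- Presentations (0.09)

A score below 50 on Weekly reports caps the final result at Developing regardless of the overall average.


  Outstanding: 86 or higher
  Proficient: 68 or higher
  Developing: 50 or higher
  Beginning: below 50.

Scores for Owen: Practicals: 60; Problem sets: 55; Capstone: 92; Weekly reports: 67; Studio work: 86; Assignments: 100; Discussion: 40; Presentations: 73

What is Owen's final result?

Weekly reports score 67 ≥ 50: minimum met.
Weighted total:
  Practicals 60 × 0.19 = 11.4
  Problem sets 55 × 0.1 = 5.5
  Capstone 92 × 0.21 = 19.32
  Weekly reports 67 × 0.14 = 9.38
  Studio work 86 × 0.05 = 4.3
  Assignments 100 × 0.05 = 5
  Discussion 40 × 0.17 = 6.8
  Presentations 73 × 0.09 = 6.57
Sum = 68.27
68.27 is ≥ 68 and < 86 → Proficient

Proficient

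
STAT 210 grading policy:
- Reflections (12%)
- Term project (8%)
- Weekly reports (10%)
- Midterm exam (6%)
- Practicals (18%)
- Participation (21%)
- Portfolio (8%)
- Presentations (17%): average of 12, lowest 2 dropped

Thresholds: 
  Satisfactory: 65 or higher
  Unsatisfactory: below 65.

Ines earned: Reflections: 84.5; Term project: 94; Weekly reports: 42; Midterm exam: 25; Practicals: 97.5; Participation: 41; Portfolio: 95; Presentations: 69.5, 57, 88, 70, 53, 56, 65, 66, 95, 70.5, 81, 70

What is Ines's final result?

Satisfactory

Presentations: drop 53, 56 → average of remaining 10 = 732/10 = 73.2
Weighted total:
  Reflections 84.5 × 0.12 = 10.14
  Term project 94 × 0.08 = 7.52
  Weekly reports 42 × 0.1 = 4.2
  Midterm exam 25 × 0.06 = 1.5
  Practicals 97.5 × 0.18 = 17.55
  Participation 41 × 0.21 = 8.61
  Portfolio 95 × 0.08 = 7.6
  Presentations 73.2 × 0.17 = 12.444
Sum = 69.564
69.564 ≥ 65 → Satisfactory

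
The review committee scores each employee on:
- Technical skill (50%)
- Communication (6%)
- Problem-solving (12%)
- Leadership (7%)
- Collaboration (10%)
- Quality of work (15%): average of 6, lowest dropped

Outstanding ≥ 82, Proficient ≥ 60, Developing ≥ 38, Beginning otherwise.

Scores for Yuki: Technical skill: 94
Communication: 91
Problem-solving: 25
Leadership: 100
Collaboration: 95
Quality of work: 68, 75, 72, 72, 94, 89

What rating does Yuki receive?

Quality of work: drop 68 → average of remaining 5 = 402/5 = 80.4
Weighted total:
  Technical skill 94 × 0.5 = 47
  Communication 91 × 0.06 = 5.46
  Problem-solving 25 × 0.12 = 3
  Leadership 100 × 0.07 = 7
  Collaboration 95 × 0.1 = 9.5
  Quality of work 80.4 × 0.15 = 12.06
Sum = 84.02
84.02 ≥ 82 → Outstanding

Outstanding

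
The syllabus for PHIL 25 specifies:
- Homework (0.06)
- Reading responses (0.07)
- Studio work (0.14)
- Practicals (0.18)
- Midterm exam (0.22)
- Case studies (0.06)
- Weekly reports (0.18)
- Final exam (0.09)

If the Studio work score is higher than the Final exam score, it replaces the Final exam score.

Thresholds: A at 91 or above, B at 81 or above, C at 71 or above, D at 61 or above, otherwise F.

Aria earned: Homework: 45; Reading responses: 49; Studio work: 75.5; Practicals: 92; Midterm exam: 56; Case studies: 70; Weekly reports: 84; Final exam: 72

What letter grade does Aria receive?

C

Studio work (75.5) > Final exam (72), so Final exam counts as 75.5.
Weighted total:
  Homework 45 × 0.06 = 2.7
  Reading responses 49 × 0.07 = 3.43
  Studio work 75.5 × 0.14 = 10.57
  Practicals 92 × 0.18 = 16.56
  Midterm exam 56 × 0.22 = 12.32
  Case studies 70 × 0.06 = 4.2
  Weekly reports 84 × 0.18 = 15.12
  Final exam 75.5 × 0.09 = 6.795
Sum = 71.695
71.695 is ≥ 71 and < 81 → C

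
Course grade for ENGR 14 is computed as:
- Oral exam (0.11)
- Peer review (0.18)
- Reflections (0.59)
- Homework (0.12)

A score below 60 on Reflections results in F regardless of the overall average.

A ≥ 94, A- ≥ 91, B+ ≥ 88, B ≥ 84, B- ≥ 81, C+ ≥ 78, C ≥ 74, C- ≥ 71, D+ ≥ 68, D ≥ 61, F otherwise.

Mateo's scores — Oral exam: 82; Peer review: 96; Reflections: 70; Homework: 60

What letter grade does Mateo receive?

C

Reflections score 70 ≥ 60: minimum met.
Weighted total:
  Oral exam 82 × 0.11 = 9.02
  Peer review 96 × 0.18 = 17.28
  Reflections 70 × 0.59 = 41.3
  Homework 60 × 0.12 = 7.2
Sum = 74.8
74.8 is ≥ 74 and < 78 → C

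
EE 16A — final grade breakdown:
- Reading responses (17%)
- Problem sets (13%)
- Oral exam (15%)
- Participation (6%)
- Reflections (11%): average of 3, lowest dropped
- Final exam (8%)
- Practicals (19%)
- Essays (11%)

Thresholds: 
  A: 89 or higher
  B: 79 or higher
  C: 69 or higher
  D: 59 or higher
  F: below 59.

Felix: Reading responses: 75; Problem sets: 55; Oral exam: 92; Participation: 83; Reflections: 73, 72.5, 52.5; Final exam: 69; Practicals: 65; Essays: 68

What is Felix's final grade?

Reflections: drop 52.5 → average of remaining 2 = 145.5/2 = 72.75
Weighted total:
  Reading responses 75 × 0.17 = 12.75
  Problem sets 55 × 0.13 = 7.15
  Oral exam 92 × 0.15 = 13.8
  Participation 83 × 0.06 = 4.98
  Reflections 72.75 × 0.11 = 8.0025
  Final exam 69 × 0.08 = 5.52
  Practicals 65 × 0.19 = 12.35
  Essays 68 × 0.11 = 7.48
Sum = 72.0325
72.0325 is ≥ 69 and < 79 → C

C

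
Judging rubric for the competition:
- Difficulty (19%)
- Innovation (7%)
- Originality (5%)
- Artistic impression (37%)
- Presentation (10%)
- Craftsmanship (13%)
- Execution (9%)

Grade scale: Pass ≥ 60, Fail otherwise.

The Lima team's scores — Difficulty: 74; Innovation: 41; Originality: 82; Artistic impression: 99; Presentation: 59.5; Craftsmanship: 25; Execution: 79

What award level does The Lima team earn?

Weighted total:
  Difficulty 74 × 0.19 = 14.06
  Innovation 41 × 0.07 = 2.87
  Originality 82 × 0.05 = 4.1
  Artistic impression 99 × 0.37 = 36.63
  Presentation 59.5 × 0.1 = 5.95
  Craftsmanship 25 × 0.13 = 3.25
  Execution 79 × 0.09 = 7.11
Sum = 73.97
73.97 ≥ 60 → Pass

Pass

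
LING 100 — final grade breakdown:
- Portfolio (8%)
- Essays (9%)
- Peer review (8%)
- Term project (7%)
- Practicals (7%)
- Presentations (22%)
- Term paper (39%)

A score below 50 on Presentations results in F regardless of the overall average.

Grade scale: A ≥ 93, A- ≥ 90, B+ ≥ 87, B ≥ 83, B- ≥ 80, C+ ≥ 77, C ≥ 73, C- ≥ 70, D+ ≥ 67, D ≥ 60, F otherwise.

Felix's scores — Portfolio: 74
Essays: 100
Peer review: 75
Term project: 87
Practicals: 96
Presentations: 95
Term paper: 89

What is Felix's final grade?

Presentations score 95 ≥ 50: minimum met.
Weighted total:
  Portfolio 74 × 0.08 = 5.92
  Essays 100 × 0.09 = 9
  Peer review 75 × 0.08 = 6
  Term project 87 × 0.07 = 6.09
  Practicals 96 × 0.07 = 6.72
  Presentations 95 × 0.22 = 20.9
  Term paper 89 × 0.39 = 34.71
Sum = 89.34
89.34 is ≥ 87 and < 90 → B+

B+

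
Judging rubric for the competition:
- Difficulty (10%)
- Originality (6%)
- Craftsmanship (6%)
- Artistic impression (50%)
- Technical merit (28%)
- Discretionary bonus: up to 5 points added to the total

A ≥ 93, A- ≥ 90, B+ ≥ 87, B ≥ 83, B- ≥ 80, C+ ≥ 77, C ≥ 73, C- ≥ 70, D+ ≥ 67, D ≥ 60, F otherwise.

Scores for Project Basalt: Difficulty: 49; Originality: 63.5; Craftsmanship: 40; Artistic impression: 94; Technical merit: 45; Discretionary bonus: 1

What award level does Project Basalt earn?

Weighted total:
  Difficulty 49 × 0.1 = 4.9
  Originality 63.5 × 0.06 = 3.81
  Craftsmanship 40 × 0.06 = 2.4
  Artistic impression 94 × 0.5 = 47
  Technical merit 45 × 0.28 = 12.6
Sum = 70.71
Discretionary bonus: 70.71 + 1 = 71.71
71.71 is ≥ 70 and < 73 → C-

C-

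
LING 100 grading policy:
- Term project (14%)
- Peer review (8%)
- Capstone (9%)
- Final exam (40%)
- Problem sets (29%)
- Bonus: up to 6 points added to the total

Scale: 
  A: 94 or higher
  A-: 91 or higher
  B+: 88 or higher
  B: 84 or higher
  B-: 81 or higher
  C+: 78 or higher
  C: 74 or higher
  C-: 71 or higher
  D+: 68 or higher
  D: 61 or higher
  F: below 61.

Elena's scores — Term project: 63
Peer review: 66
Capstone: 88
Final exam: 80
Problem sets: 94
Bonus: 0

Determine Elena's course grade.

Weighted total:
  Term project 63 × 0.14 = 8.82
  Peer review 66 × 0.08 = 5.28
  Capstone 88 × 0.09 = 7.92
  Final exam 80 × 0.4 = 32
  Problem sets 94 × 0.29 = 27.26
Sum = 81.28
Bonus: 81.28 + 0 = 81.28
81.28 is ≥ 81 and < 84 → B-

B-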